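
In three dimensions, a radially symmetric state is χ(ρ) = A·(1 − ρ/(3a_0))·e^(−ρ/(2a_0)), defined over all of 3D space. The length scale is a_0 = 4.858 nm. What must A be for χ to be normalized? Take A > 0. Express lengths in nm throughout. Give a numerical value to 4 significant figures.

The normalization condition is ∫|χ|² 4πρ² dρ = 1 from 0 to ∞.
(Spherical symmetry: dV = 4πρ² dρ.)
Using ∫₀^∞ ρⁿ e^(−αρ) dρ = n!/αⁿ⁺¹, ∫|χ|² 4πρ² dρ = A²·(8·π·a_0^3/3).
So A² = (8·π·a_0^3/3)^(−1).
Substituting a_0 = 4.858 gives A² = 0.0010411, so A = 0.032267.

A ≈ 0.03227 nm^(-3/2)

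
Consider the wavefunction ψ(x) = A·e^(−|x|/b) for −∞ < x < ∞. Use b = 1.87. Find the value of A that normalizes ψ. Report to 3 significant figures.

Require ∫ |ψ|² dx = 1 over the whole domain.
Using ∫₀^∞ xⁿ e^(−αx) dx = n!/αⁿ⁺¹, with ψ = A·e^(−|x|/b), the integral evaluates to A²·[b].
Substituting b = 1.87 gives A² = 0.5348, so A = 0.7313.

A ≈ 0.731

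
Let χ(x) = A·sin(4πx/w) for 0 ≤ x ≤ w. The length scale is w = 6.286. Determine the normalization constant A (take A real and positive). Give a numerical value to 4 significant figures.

A ≈ 0.5641

The normalization condition is ∫|χ|² dx = 1 from 0 to w.
Carrying out the integral gives A² · w/2.
Setting this equal to 1 gives A² = 1/(w/2).
Plugging in w = 6.286 yields A = 0.56406.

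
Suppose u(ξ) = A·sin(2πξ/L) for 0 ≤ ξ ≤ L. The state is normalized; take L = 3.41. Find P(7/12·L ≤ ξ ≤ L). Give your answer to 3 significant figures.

|u|² is the probability density, so P = ∫_{7/12·L}^{L} |u|² dξ.
With A² fixed by ∫|u|² = 1, i.e. A² = (L/2)^(−1), substitute and integrate.
Let t = ξ/L; then A² and the length scale cancel, so P = ∫_{7/12}^{1} sin(2·π·t)^2 dt ÷ ∫_{0}^{1} sin(2·π·t)^2 dt.
Using ∫ sin(2·π·t)^2 dt = t/2 - sin(4·π·t)/(8·π), the numerator is √(3)/(16·π) + 5/24 and the denominator is 1/2.
Taking the ratio, P = √(3)/(8·π) + 5/12.

P ≈ 0.486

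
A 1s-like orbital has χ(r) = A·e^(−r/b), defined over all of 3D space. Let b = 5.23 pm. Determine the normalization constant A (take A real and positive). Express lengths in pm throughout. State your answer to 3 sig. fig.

Require ∫ |χ|² 4πr² dr = 1 over the whole domain.
Using ∫₀^∞ rⁿ e^(−αr) dr = n!/αⁿ⁺¹, carrying out the integral gives A² · π·b^3.
Plugging in b = 5.23 yields A = 0.04717.

A ≈ 0.0472 pm^(-3/2)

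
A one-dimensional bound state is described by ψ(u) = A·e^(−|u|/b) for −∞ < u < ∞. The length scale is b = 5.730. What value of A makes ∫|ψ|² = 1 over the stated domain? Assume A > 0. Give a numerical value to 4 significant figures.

A ≈ 0.4178

Require ∫ |ψ|² du = 1 over the whole domain.
With ∫₀^∞ u^0 e^(−αu) du = 0!/α^1, the integral (without the A² prefactor) comes out to b.
Hence A² = 1/[b].
Plugging in b = 5.730 yields A = 0.41776.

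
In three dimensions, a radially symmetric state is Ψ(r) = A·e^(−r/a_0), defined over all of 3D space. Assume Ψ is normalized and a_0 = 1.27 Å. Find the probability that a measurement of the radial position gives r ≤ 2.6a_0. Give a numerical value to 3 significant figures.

P = ∫ |Ψ|² 4πr² dr over r ≤ 2.6a_0.
Normalization gives A² = 1/(π·a_0^3).
Substituting u = r/a_0, A², 4π and the length scale all cancel in the ratio: P = ∫_{0}^{2.6} u^2·e^(-2·u) du / ∫_{0}^{∞} u^2·e^(-2·u) du.
With ∫ u^2·e^(-2·u) du = -(2·u^2 + 2·u + 1)·e^(-2·u)/4 + C, the region integral is 1/4 - 493·e^(-26/5)/100 and the full one is 1/4.
This evaluates to P = 0.8912.

P ≈ 0.891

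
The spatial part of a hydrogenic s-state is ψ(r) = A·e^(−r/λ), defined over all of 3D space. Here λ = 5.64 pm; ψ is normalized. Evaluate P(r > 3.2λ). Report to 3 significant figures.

P = ∫ |ψ|² 4πr² dr over r > 3.2λ.
A² is fixed by ∫₀^∞ 4πr²|ψ|² dr = 1, i.e. A² = (π·λ^3)^(−1).
Let u = r/λ; then A², 4π and the length scale all cancel, so P = ∫_{3.2}^{∞} u^2·e^(-2·u) du ÷ ∫_{0}^{∞} u^2·e^(-2·u) du.
An antiderivative of u^2·e^(-2·u) is -(2·u^2 + 2·u + 1)·e^(-2·u)/4; evaluating from 3.2 to ∞ gives 697·e^(-32/5)/100, while the full integral is 1/4.
This evaluates to P = 0.04632.

P ≈ 0.0463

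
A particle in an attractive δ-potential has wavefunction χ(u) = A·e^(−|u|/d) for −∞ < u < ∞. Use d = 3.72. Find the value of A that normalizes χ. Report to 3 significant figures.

The normalization condition is ∫|χ|² du = 1 from −∞ to ∞.
With ∫₀^∞ u^0 e^(−αu) du = 0!/α^1, ∫|χ|² du = A²·(d).
So A² = (d)^(−1).
Substituting d = 3.72 gives A² = 0.2688, so A = 0.5185.

A ≈ 0.518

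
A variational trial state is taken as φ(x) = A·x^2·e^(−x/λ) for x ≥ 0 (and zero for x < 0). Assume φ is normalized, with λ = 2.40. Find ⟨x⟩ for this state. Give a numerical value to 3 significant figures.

⟨x⟩ ≈ 6.00

By definition ⟨x⟩ = ∫ x |φ(x)|² dx.
With ∫₀^∞ x^5 e^(−αx) dx = 5!/α^6, the ratio of the moment integral to the normalization integral gives ⟨x⟩ = 5·λ/2.
Putting λ = 2.40 gives 6.000.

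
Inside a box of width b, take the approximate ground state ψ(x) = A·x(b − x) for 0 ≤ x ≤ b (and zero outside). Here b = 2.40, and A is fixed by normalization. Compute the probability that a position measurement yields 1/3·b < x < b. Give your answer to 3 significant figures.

The probability is P = ∫ |ψ|² dx over [1/3·b, b].
Since A² = 1/(b^5/30), this is the region integral divided by the full normalization integral.
Substituting u = x/b, A² and the length scale cancel in the ratio: P = ∫_{1/3}^{1} u^2·(1 - u)^2 du / ∫_{0}^{1} u^2·(1 - u)^2 du.
With ∫ u^2·(1 - u)^2 du = u^3·(6·u^2 - 15·u + 10)/30 + C, the region integral is 32/1215 and the full one is 1/30.
The result is P = 64/81.

P ≈ 0.790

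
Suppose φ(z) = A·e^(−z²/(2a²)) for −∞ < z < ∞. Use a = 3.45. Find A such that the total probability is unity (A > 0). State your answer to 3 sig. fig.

A ≈ 0.404

We need A² ∫|f|² dz = 1, taking the integral from −∞ to ∞.
Using the Gaussian integral ∫_{−∞}^{∞} e^(−αz²) dz = √(π/α), ∫|φ|² dz = A²·(√(π)·a).
With a = 3.45: A² = 0.1635 and A = 0.4044.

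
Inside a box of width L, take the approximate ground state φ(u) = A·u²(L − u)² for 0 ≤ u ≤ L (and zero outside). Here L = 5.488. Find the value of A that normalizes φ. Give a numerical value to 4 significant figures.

A ≈ 0.01181

Normalization requires ∫|φ|² du = 1, integrated from 0 to L.
Expanding the polynomial and integrating term by term, the integral (without the A² prefactor) comes out to L^9/630.
So A² = (L^9/630)^(−1).
Substituting L = 5.488 gives A² = 0.00013951, so A = 0.011812.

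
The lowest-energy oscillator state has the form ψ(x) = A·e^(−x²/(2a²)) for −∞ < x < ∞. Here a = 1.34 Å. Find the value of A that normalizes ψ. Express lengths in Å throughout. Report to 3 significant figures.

Require ∫ |ψ|² dx = 1 over the whole domain.
Using the Gaussian integral ∫_{−∞}^{∞} e^(−αx²) dx = √(π/α), with ψ = A·e^(−x²/(2a²)), the integral evaluates to A²·[√(π)·a].
So A² = (√(π)·a)^(−1).
Substituting a = 1.34 gives A² = 0.4210, so A = 0.6489.

A ≈ 0.649 Å^(-1/2)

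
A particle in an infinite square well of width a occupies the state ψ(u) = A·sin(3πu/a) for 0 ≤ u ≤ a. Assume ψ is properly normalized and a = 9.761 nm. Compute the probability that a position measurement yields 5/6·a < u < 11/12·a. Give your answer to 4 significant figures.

P ≈ 0.1364

|ψ|² is the probability density, so P = ∫_{5/6·a}^{11/12·a} |ψ|² du.
Since A² = 1/(a/2), this is the region integral divided by the full normalization integral.
Substituting t = u/a, A² and the length scale cancel in the ratio: P = ∫_{5/6}^{11/12} sin(3·π·t)^2 dt / ∫_{0}^{1} sin(3·π·t)^2 dt.
With ∫ sin(3·π·t)^2 dt = t/2 - sin(6·π·t)/(12·π) + C, the region integral is 1/(12·π) + 1/24 and the full one is 1/2.
This works out to P = (2 + π)/(12·π).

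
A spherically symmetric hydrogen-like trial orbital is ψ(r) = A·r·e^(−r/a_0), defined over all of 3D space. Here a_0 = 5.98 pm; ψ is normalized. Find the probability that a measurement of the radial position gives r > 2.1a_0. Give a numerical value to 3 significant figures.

P = ∫ |ψ|² 4πr² dr over r > 2.1a_0.
The full normalization integral is A²·[3·π·a_0^5] = 1, fixing A².
Let u = r/a_0; then A², 4π and the length scale all cancel, so P = ∫_{2.1}^{∞} u^4·e^(-2·u) du ÷ ∫_{0}^{∞} u^4·e^(-2·u) du.
Using ∫ u^4·e^(-2·u) du = -(u^4/2 + u^3 + 3·u^2/2 + 3·u/2 + 3/4)·e^(-2·u), the numerator is ≈ 0.44237 and the denominator is 3/4.
The region integral divided by the full integral gives P = 0.5898.

P ≈ 0.590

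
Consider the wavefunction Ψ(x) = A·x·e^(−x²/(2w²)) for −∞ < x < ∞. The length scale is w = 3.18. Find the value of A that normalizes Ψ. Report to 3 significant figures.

The normalization condition is ∫|Ψ|² dx = 1 from −∞ to ∞.
Differentiating ∫e^(−αx²) dx = √(π/α) under α to get the higher moments, with Ψ = A·x·e^(−x²/(2w²)), the integral evaluates to A²·[√(π)·w^3/2].
Substituting w = 3.18 gives A² = 0.03509, so A = 0.1873.

A ≈ 0.187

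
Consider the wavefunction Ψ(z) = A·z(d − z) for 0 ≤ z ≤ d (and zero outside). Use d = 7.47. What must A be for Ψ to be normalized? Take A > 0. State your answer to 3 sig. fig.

Normalization requires ∫|Ψ|² dz = 1, integrated from 0 to d.
The integral (without the A² prefactor) comes out to d^5/30.
So A² = (d^5/30)^(−1).
Plugging in d = 7.47 yields A = 0.03591.

A ≈ 0.0359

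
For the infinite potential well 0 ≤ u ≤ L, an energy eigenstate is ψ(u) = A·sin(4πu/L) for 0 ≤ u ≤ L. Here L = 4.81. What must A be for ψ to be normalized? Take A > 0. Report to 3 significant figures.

The normalization condition is ∫|ψ|² du = 1 from 0 to L.
With ∫₀^L sin²(nπu/L) du = L/2, the integral (without the A² prefactor) comes out to L/2.
So A² = (L/2)^(−1).
With L = 4.81: A² = 0.4158 and A = 0.6448.

A ≈ 0.645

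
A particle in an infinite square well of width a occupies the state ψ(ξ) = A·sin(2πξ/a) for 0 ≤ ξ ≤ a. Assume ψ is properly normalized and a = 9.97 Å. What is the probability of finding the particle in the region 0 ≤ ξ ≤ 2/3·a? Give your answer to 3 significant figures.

P ≈ 0.598

P = ∫_{0}^{2/3·a} |ψ(ξ)|² dξ.
Since A² = 1/(a/2), this is the region integral divided by the full normalization integral.
Substituting u = ξ/a, A² and the length scale cancel in the ratio: P = ∫_{0}^{2/3} sin(2·π·u)^2 du / ∫_{0}^{1} sin(2·π·u)^2 du.
Using ∫ sin(2·π·u)^2 du = u/2 - sin(4·π·u)/(8·π), the numerator is -√(3)/(16·π) + 1/3 and the denominator is 1/2.
Evaluating gives P = -√(3)/(8·π) + 2/3.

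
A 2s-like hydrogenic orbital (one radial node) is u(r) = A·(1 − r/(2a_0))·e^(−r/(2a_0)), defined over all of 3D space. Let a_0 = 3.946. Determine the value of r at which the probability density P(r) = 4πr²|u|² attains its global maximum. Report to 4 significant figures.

r ≈ 20.66

Differentiate P(r) = 4πr²|u|² with respect to r and set to zero.
This gives r = a_0·(√(5) + 3).
With a_0 = 3.946, the most probable radial distance is 20.662.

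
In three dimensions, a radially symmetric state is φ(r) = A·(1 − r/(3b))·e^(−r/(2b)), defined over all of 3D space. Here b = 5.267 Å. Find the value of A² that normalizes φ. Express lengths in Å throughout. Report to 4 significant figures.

The normalization condition is ∫|φ|² 4πr² dr = 1 from 0 to ∞.
The integral (without the A² prefactor) comes out to 8·π·b^3/3.
Setting this equal to 1 gives A² = 1/(8·π·b^3/3).
Substituting b = 5.267 gives A² = 0.00081694, so A = 0.028582.

A^2 ≈ 0.0008169 Å^(-3)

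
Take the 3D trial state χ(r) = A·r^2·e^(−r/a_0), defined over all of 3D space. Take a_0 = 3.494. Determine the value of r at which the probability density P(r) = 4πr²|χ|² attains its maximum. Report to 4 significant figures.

Set d/dr [P(r) = 4πr²|χ|²] = 0 and solve for r > 0.
This gives r = 3·a_0.
With a_0 = 3.494, the most probable radial distance is 10.482.

r ≈ 10.48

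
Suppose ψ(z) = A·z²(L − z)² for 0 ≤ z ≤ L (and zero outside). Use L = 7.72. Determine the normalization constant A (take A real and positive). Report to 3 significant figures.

Require ∫ |ψ|² dz = 1 over the whole domain.
Expanding the polynomial and integrating term by term, ∫|ψ|² dz = A²·(L^9/630).
Substituting L = 7.72 gives A² = 0.000006468, so A = 0.002543.

A ≈ 0.00254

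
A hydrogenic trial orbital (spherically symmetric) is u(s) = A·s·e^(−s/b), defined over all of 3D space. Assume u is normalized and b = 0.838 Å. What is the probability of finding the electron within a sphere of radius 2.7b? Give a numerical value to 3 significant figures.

P = ∫ |u|² 4πs² ds over s ≤ 2.7b.
Normalization gives A² = 1/(3·π·b^5).
Substituting t = s/b, A², 4π and the length scale all cancel in the ratio: P = ∫_{0}^{2.7} t^4·e^(-2·t) dt / ∫_{0}^{∞} t^4·e^(-2·t) dt.
With ∫ t^4·e^(-2·t) dt = -(t^4/2 + t^3 + 3·t^2/2 + 3·t/2 + 3/4)·e^(-2·t) + C, the region integral is ≈ 0.47002 and the full one is 3/4.
The region integral divided by the full integral gives P = 0.6267.

P ≈ 0.627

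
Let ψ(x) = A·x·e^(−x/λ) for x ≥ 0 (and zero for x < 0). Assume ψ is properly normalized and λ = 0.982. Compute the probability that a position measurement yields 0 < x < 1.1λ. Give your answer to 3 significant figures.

The probability is P = ∫ |ψ|² dx over [0, 1.1λ].
Since A² = 1/(λ^3/4), this is the region integral divided by the full normalization integral.
Let u = x/λ; then A² and the length scale cancel, so P = ∫_{0}^{1.1} u^2·e^(-2·u) du ÷ ∫_{0}^{∞} u^2·e^(-2·u) du.
With ∫ u^2·e^(-2·u) du = -(2·u^2 + 2·u + 1)·e^(-2·u)/4 + C, the region integral is 1/4 - 281·e^(-11/5)/200 and the full one is 1/4.
This works out to P = 0.3773.

P ≈ 0.377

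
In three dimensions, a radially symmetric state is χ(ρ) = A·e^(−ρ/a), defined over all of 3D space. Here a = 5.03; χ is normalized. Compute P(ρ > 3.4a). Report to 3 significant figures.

With dV = 4πρ²dρ, the probability is ∫|χ|² dV over ρ > 3.4a.
Normalization gives A² = 1/(π·a^3).
Substituting u = ρ/a, A², 4π and the length scale all cancel in the ratio: P = ∫_{3.4}^{∞} u^2·e^(-2·u) du / ∫_{0}^{∞} u^2·e^(-2·u) du.
With ∫ u^2·e^(-2·u) du = -(2·u^2 + 2·u + 1)·e^(-2·u)/4 + C, the region integral is 773·e^(-34/5)/100 and the full one is 1/4.
Taking the ratio yields P = 0.03444.

P ≈ 0.0344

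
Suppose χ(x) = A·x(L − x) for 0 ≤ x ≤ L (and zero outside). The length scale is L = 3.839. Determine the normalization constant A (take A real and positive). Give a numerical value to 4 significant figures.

A ≈ 0.1897

We need A² ∫|f|² dx = 1, taking the integral from 0 to L.
The integral (without the A² prefactor) comes out to L^5/30.
Hence A² = 1/[L^5/30].
With L = 3.839: A² = 0.035977 and A = 0.18968.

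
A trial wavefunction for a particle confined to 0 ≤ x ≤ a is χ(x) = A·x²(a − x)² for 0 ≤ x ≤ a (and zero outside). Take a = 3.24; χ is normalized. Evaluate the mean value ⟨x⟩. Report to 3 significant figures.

⟨x⟩ ≈ 1.62

⟨x⟩ = ∫ x |χ|² dx over the full domain.
The ratio of the moment integral to the normalization integral gives ⟨x⟩ = a/2.
Putting a = 3.24 gives 1.620.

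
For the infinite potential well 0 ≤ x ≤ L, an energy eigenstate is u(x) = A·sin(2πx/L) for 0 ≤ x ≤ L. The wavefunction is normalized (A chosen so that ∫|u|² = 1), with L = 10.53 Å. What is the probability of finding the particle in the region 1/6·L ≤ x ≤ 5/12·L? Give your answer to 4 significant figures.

|u|² is the probability density, so P = ∫_{1/6·L}^{5/12·L} |u|² dx.
With A² fixed by ∫|u|² = 1, i.e. A² = (L/2)^(−1), substitute and integrate.
Substituting t = x/L, A² and the length scale cancel in the ratio: P = ∫_{1/6}^{5/12} sin(2·π·t)^2 dt / ∫_{0}^{1} sin(2·π·t)^2 dt.
With ∫ sin(2·π·t)^2 dt = t/2 - sin(4·π·t)/(8·π) + C, the region integral is √(3)/(8·π) + 1/8 and the full one is 1/2.
Evaluating gives P = (√(3) + π)/(4·π).

P ≈ 0.3878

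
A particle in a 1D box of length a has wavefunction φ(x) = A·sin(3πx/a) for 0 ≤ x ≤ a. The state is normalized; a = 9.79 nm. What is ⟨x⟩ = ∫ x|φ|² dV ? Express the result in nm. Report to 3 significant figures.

The expectation value is the |φ|²-weighted average of x: ∫ x|φ|² dx.
Since the A² factors cancel between numerator and denominator, ⟨x⟩ = a/2.
Putting a = 9.79 gives 4.895.

⟨x⟩ ≈ 4.90 nm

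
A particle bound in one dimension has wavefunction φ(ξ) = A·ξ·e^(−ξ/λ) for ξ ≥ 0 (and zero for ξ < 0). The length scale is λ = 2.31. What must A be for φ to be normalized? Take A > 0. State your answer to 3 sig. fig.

A ≈ 0.570

Require ∫ |φ|² dξ = 1 over the whole domain.
Carrying out the integral gives A² · λ^3/4.
So A² = (λ^3/4)^(−1).
With λ = 2.31: A² = 0.3245 and A = 0.5697.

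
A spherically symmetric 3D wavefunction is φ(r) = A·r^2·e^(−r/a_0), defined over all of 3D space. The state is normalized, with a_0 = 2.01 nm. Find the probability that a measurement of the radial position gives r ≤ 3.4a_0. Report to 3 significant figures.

With dV = 4πr²dr, the probability is ∫|φ|² dV over r ≤ 3.4a_0.
A² is fixed by ∫₀^∞ 4πr²|φ|² dr = 1, i.e. A² = (45·π·a_0^7/2)^(−1).
Let u = r/a_0; then A², 4π and the length scale all cancel, so P = ∫_{0}^{3.4} u^6·e^(-2·u) du ÷ ∫_{0}^{∞} u^6·e^(-2·u) du.
An antiderivative of u^6·e^(-2·u) is -(4·u^6 + 12·u^5 + 30·u^4 + 60·u^3 + 90·u^2 + 90·u + 45)·e^(-2·u)/8; evaluating from 0 to 3.4 gives ≈ 2.9255, while the full integral is 45/8.
This evaluates to P = 0.5201.

P ≈ 0.520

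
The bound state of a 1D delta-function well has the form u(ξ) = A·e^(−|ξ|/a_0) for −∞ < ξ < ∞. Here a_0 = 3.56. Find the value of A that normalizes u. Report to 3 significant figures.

Require ∫ |u|² dξ = 1 over the whole domain.
Recall ∫₀^∞ ξ^m e^(−ξ/β) dξ = m!·β^(m+1), ∫|u|² dξ = A²·(a_0).
So A² = (a_0)^(−1).
Plugging in a_0 = 3.56 yields A = 0.5300.

A ≈ 0.530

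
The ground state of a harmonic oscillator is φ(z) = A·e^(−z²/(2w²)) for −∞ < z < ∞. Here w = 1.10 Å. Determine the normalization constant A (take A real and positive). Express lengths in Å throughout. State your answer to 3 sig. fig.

A ≈ 0.716 Å^(-1/2)

Normalization requires ∫|φ|² dz = 1, integrated from −∞ to ∞.
Using the Gaussian integral ∫_{−∞}^{∞} e^(−αz²) dz = √(π/α), ∫|φ|² dz = A²·(√(π)·w).
Plugging in w = 1.10 yields A = 0.7162.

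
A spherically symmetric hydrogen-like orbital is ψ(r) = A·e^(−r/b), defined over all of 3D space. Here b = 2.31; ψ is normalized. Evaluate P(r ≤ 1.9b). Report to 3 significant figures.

P = ∫ |ψ|² 4πr² dr over r ≤ 1.9b.
A² is fixed by ∫₀^∞ 4πr²|ψ|² dr = 1, i.e. A² = (π·b^3)^(−1).
Let u = r/b; then A², 4π and the length scale all cancel, so P = ∫_{0}^{1.9} u^2·e^(-2·u) du ÷ ∫_{0}^{∞} u^2·e^(-2·u) du.
An antiderivative of u^2·e^(-2·u) is -(2·u^2 + 2·u + 1)·e^(-2·u)/4; evaluating from 0 to 1.9 gives 1/4 - 601·e^(-19/5)/200, while the full integral is 1/4.
The region integral divided by the full integral gives P = 0.7311.

P ≈ 0.731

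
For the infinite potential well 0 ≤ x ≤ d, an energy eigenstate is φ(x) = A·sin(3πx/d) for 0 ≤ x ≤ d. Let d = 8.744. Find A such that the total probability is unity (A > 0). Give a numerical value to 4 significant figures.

A ≈ 0.4783

The normalization condition is ∫|φ|² dx = 1 from 0 to d.
Using sin²θ = (1 − cos 2θ)/2, carrying out the integral gives A² · d/2.
Substituting d = 8.744 gives A² = 0.22873, so A = 0.47826.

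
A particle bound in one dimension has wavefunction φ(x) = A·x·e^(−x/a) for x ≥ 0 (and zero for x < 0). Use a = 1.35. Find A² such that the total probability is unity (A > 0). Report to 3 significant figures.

The normalization condition is ∫|φ|² dx = 1 from 0 to ∞.
With φ = A·x·e^(−x/a), the integral evaluates to A²·[a^3/4].
So A² = (a^3/4)^(−1).
With a = 1.35: A² = 1.626 and A = 1.275.

A^2 ≈ 1.63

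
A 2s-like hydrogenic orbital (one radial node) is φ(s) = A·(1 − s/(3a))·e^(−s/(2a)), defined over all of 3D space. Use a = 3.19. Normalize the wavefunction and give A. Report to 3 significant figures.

A ≈ 0.0606

We need A² ∫|f|² 4πs² ds = 1, taking the integral from 0 to ∞.
In 3D with spherical symmetry the volume element is 4πs² ds.
Carrying out the integral gives A² · 8·π·a^3/3.
Plugging in a = 3.19 yields A = 0.06064.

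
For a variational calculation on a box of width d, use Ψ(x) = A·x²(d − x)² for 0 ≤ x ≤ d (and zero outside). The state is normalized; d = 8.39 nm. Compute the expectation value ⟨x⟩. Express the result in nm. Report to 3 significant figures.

By definition ⟨x⟩ = ∫ x |Ψ(x)|² dx.
The ratio of the moment integral to the normalization integral gives ⟨x⟩ = d/2.
With d = 8.39, ⟨x⟩ = 4.195.

⟨x⟩ ≈ 4.20 nm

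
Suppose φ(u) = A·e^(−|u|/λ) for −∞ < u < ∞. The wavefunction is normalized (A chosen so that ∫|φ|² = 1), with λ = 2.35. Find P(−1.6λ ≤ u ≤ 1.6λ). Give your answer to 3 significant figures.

|φ|² is the probability density, so P = ∫_{−1.6λ}^{1.6λ} |φ|² du.
With A² fixed by ∫|φ|² = 1, i.e. A² = (λ)^(−1), substitute and integrate.
By symmetry take twice the u ≥ 0 contribution in numerator and denominator; the 2's cancel. Let t = u/λ; then A² and the length scale cancel, so P = ∫_{0}^{1.6} e^(-2·t) dt ÷ ∫_{0}^{∞} e^(-2·t) dt.
Using ∫ e^(-2·t) dt = -e^(-2·t)/2, the numerator is 1/2 - e^(-16/5)/2 and the denominator is 1/2.
Taking the ratio, P = 0.9592.

P ≈ 0.959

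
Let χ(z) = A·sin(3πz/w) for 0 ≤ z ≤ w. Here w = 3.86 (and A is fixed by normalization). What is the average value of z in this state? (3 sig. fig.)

⟨z⟩ ≈ 1.93

⟨z⟩ = ∫ z |χ|² dz over the full domain.
With ∫₀^w sin²(nπz/w) dz = w/2, the ratio of the moment integral to the normalization integral gives ⟨z⟩ = w/2.
Putting w = 3.86 gives 1.930.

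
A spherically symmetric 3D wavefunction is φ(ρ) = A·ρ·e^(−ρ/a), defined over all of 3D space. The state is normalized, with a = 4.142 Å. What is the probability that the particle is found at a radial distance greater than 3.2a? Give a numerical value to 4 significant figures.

P ≈ 0.2351

With dV = 4πρ²dρ, the probability is ∫|φ|² dV over ρ > 3.2a.
A² is fixed by ∫₀^∞ 4πρ²|φ|² dρ = 1, i.e. A² = (3·π·a^5)^(−1).
Substituting u = ρ/a, A², 4π and the length scale all cancel in the ratio: P = ∫_{3.2}^{∞} u^4·e^(-2·u) du / ∫_{0}^{∞} u^4·e^(-2·u) du.
Using ∫ u^4·e^(-2·u) du = -(u^4/2 + u^3 + 3·u^2/2 + 3·u/2 + 3/4)·e^(-2·u), the numerator is ≈ 0.176303 and the denominator is 3/4.
The region integral divided by the full integral gives P = 0.23507.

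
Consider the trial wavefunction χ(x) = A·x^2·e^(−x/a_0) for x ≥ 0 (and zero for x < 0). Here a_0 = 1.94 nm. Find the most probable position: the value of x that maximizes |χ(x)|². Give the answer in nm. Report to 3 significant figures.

Set d/dx [|χ(x)|²] = 0 and solve for x > 0.
Solving yields x = 2·a_0.
With a_0 = 1.94, the most probable position is 3.880 nm.

x ≈ 3.88 nm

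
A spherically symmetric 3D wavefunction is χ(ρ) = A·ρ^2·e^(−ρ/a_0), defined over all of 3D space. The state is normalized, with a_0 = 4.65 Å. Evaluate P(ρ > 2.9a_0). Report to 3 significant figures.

With dV = 4πρ²dρ, the probability is ∫|χ|² dV over ρ > 2.9a_0.
Normalization gives A² = 1/(45·π·a_0^7/2).
Let u = ρ/a_0; then A², 4π and the length scale all cancel, so P = ∫_{2.9}^{∞} u^6·e^(-2·u) du ÷ ∫_{0}^{∞} u^6·e^(-2·u) du.
Using ∫ u^6·e^(-2·u) du = -(4·u^6 + 12·u^5 + 30·u^4 + 60·u^3 + 90·u^2 + 90·u + 45)·e^(-2·u)/8, the numerator is ≈ 3.5910 and the denominator is 45/8.
This evaluates to P = 0.6384.

P ≈ 0.638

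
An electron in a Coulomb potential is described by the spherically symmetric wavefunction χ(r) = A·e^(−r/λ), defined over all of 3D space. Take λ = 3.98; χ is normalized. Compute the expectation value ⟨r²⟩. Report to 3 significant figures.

⟨r²⟩ = ∫ r^2 |χ|² 4πr² dr over the full domain.
Evaluating both integrals, ⟨r²⟩ = 3·λ^2.
With λ = 3.98, ⟨r^2⟩ = 47.52.

⟨r^2⟩ ≈ 47.5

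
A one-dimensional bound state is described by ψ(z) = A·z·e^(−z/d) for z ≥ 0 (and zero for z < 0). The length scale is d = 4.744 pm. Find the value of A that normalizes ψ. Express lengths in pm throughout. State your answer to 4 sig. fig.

A ≈ 0.1936 pm^(-3/2)

Require ∫ |ψ|² dz = 1 over the whole domain.
The integral (without the A² prefactor) comes out to d^3/4.
Hence A² = 1/[d^3/4].
Substituting d = 4.744 gives A² = 0.037465, so A = 0.19356.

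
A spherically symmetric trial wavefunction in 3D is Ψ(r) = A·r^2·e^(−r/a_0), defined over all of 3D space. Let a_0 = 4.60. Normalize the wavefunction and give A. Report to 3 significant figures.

A ≈ 0.000570

The normalization condition is ∫|Ψ|² 4πr² dr = 1 from 0 to ∞.
The angular integral contributes 4π, leaving ∫₀^∞ r²|Ψ|² dr.
Recall ∫₀^∞ r^m e^(−r/β) dr = m!·β^(m+1), carrying out the integral gives A² · 45·π·a_0^7/2.
So A² = (45·π·a_0^7/2)^(−1).
Substituting a_0 = 4.60 gives A² = 3.246E-7, so A = 0.0005697.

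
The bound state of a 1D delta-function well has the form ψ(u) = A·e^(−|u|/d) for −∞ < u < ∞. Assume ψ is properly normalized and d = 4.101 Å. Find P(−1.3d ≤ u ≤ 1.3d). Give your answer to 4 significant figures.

P ≈ 0.9257

|ψ|² is the probability density, so P = ∫_{−1.3d}^{1.3d} |ψ|² du.
With A² fixed by ∫|ψ|² = 1, i.e. A² = (d)^(−1), substitute and integrate.
By symmetry take twice the u ≥ 0 contribution in numerator and denominator; the 2's cancel. Let t = u/d; then A² and the length scale cancel, so P = ∫_{0}^{1.3} e^(-2·t) dt ÷ ∫_{0}^{∞} e^(-2·t) dt.
With ∫ e^(-2·t) dt = -e^(-2·t)/2 + C, the region integral is 1/2 - e^(-13/5)/2 and the full one is 1/2.
The result is P = 0.92573.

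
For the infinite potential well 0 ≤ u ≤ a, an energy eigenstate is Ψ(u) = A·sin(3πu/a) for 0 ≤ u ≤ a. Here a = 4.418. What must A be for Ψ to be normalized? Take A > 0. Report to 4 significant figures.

A ≈ 0.6728

Require ∫ |Ψ|² du = 1 over the whole domain.
∫|Ψ|² du = A²·(a/2).
So A² = (a/2)^(−1).
Substituting a = 4.418 gives A² = 0.45269, so A = 0.67283.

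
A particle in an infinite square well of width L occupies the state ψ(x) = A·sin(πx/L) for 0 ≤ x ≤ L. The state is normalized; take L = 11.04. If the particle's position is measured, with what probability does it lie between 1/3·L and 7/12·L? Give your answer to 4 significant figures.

P ≈ 0.4674

P = ∫_{1/3·L}^{7/12·L} |ψ(x)|² dx.
With A² fixed by ∫|ψ|² = 1, i.e. A² = (L/2)^(−1), substitute and integrate.
Substituting u = x/L, A² and the length scale cancel in the ratio: P = ∫_{1/3}^{7/12} sin(π·u)^2 du / ∫_{0}^{1} sin(π·u)^2 du.
An antiderivative of sin(π·u)^2 is u/2 - sin(2·π·u)/(4·π); evaluating from 1/3 to 7/12 gives 1/(8·π) + √(3)/(8·π) + 1/8, while the full integral is 1/2.
This works out to P = (1 + √(3) + π)/(4·π).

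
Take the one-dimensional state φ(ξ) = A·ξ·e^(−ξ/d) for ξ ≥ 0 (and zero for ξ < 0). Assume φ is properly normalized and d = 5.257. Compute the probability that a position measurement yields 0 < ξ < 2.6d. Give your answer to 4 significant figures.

|φ|² is the probability density, so P = ∫_{0}^{2.6d} |φ|² dξ.
Since A² = 1/(d^3/4), this is the region integral divided by the full normalization integral.
Substituting u = ξ/d, A² and the length scale cancel in the ratio: P = ∫_{0}^{2.6} u^2·e^(-2·u) du / ∫_{0}^{∞} u^2·e^(-2·u) du.
Using ∫ u^2·e^(-2·u) du = -(2·u^2 + 2·u + 1)·e^(-2·u)/4, the numerator is 1/4 - 493·e^(-26/5)/100 and the denominator is 1/4.
Evaluating gives P = 0.89121.

P ≈ 0.8912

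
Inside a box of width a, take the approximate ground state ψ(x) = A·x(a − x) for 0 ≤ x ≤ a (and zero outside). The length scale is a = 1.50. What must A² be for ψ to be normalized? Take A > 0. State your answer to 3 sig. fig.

The normalization condition is ∫|ψ|² dx = 1 from 0 to a.
With ψ = A·x(a − x), the integral evaluates to A²·[a^5/30].
So A² = (a^5/30)^(−1).
With a = 1.50: A² = 3.951 and A = 1.988.

A^2 ≈ 3.95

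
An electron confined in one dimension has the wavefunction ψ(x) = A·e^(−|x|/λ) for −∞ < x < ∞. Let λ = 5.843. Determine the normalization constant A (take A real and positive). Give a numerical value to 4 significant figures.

A ≈ 0.4137

Normalization requires ∫|ψ|² dx = 1, integrated from −∞ to ∞.
With ∫₀^∞ x^0 e^(−αx) dx = 0!/α^1, the integral (without the A² prefactor) comes out to λ.
With λ = 5.843: A² = 0.17114 and A = 0.41370.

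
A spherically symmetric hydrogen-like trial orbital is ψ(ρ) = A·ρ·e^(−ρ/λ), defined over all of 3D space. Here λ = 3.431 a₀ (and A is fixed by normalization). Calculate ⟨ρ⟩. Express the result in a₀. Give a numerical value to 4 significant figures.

The expectation value is the |ψ|²-weighted average of ρ: ∫ ρ|ψ|² 4πρ² dρ.
Using ∫₀^∞ ρⁿ e^(−αρ) dρ = n!/αⁿ⁺¹, the ratio of the moment integral to the normalization integral gives ⟨ρ⟩ = 5·λ/2.
Putting λ = 3.431 gives 8.5775.

⟨ρ⟩ ≈ 8.578 a₀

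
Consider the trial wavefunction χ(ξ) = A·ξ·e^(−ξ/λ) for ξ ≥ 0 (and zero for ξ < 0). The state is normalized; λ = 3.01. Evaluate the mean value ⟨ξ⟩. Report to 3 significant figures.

⟨ξ⟩ ≈ 4.52

By definition ⟨ξ⟩ = ∫ ξ |χ(ξ)|² dξ.
Evaluating both integrals, ⟨ξ⟩ = 3·λ/2.
With λ = 3.01, ⟨ξ⟩ = 4.515.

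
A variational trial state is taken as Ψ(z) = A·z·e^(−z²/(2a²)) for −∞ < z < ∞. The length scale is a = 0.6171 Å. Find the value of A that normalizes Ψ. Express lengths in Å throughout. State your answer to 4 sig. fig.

A ≈ 2.191 Å^(-3/2)

Require ∫ |Ψ|² dz = 1 over the whole domain.
Using the Gaussian integral ∫_{−∞}^{∞} e^(−αz²) dz = √(π/α), carrying out the integral gives A² · √(π)·a^3/2.
Setting this equal to 1 gives A² = 1/(√(π)·a^3/2).
Plugging in a = 0.6171 yields A = 2.1913.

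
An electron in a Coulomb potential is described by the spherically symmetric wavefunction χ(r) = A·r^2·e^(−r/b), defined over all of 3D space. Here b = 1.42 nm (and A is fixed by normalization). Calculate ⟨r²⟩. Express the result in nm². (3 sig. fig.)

⟨r²⟩ = ∫ r^2 |χ|² 4πr² dr over the full domain.
Since the A² factors cancel between numerator and denominator, ⟨r²⟩ = 14·b^2.
With b = 1.42, ⟨r^2⟩ = 28.23.

⟨r^2⟩ ≈ 28.2 nm^2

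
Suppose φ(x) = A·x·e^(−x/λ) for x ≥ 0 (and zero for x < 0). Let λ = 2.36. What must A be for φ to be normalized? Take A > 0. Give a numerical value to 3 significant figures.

A ≈ 0.552

The normalization condition is ∫|φ|² dx = 1 from 0 to ∞.
With φ = A·x·e^(−x/λ), the integral evaluates to A²·[λ^3/4].
Setting this equal to 1 gives A² = 1/(λ^3/4).
Substituting λ = 2.36 gives A² = 0.3043, so A = 0.5516.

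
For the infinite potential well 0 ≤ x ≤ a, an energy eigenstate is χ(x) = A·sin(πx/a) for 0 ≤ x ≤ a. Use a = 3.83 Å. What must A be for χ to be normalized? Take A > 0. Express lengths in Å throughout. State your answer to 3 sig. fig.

A ≈ 0.723 Å^(-1/2)

We need A² ∫|f|² dx = 1, taking the integral from 0 to a.
Carrying out the integral gives A² · a/2.
Setting this equal to 1 gives A² = 1/(a/2).
Plugging in a = 3.83 yields A = 0.7226.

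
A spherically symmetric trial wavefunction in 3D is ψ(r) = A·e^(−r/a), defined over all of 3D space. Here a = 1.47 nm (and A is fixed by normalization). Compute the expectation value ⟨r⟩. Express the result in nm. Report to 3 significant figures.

By definition ⟨r⟩ = ∫ r |ψ(r)|² 4πr² dr.
Since the A² factors cancel between numerator and denominator, ⟨r⟩ = 3·a/2.
With a = 1.47, ⟨r⟩ = 2.205.

⟨r⟩ ≈ 2.21 nm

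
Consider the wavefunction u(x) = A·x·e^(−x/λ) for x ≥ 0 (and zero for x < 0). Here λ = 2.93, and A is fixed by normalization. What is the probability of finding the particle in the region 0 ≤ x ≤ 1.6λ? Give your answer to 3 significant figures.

|u|² is the probability density, so P = ∫_{0}^{1.6λ} |u|² dx.
Since A² = 1/(λ^3/4), this is the region integral divided by the full normalization integral.
Substituting t = x/λ, A² and the length scale cancel in the ratio: P = ∫_{0}^{1.6} t^2·e^(-2·t) dt / ∫_{0}^{∞} t^2·e^(-2·t) dt.
Using ∫ t^2·e^(-2·t) dt = -(2·t^2 + 2·t + 1)·e^(-2·t)/4, the numerator is 1/4 - 233·e^(-16/5)/100 and the denominator is 1/4.
Taking the ratio, P = 0.6201.

P ≈ 0.620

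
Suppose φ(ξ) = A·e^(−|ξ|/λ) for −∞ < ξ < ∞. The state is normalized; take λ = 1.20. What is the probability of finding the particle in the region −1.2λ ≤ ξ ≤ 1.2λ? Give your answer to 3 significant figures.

|φ|² is the probability density, so P = ∫_{−1.2λ}^{1.2λ} |φ|² dξ.
Since A² = 1/(λ), this is the region integral divided by the full normalization integral.
By symmetry take twice the ξ ≥ 0 contribution in numerator and denominator; the 2's cancel. Let u = ξ/λ; then A² and the length scale cancel, so P = ∫_{0}^{1.2} e^(-2·u) du ÷ ∫_{0}^{∞} e^(-2·u) du.
An antiderivative of e^(-2·u) is -e^(-2·u)/2; evaluating from 0 to 1.2 gives 1/2 - e^(-12/5)/2, while the full integral is 1/2.
Evaluating gives P = 0.9093.

P ≈ 0.909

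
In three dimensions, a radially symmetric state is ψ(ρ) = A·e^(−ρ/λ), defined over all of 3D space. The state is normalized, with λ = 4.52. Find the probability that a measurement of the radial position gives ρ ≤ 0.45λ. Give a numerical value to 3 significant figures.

P ≈ 0.0629

Integrate the radial probability density 4πρ²|ψ|² over ρ ≤ 0.45λ.
A² is fixed by ∫₀^∞ 4πρ²|ψ|² dρ = 1, i.e. A² = (π·λ^3)^(−1).
In terms of u = ρ/λ (A², 4π and the length scale all cancel between numerator and denominator), P = [∫_{0}^{0.45} u^2·e^(-2·u) du] / [∫_{0}^{∞} u^2·e^(-2·u) du].
Using ∫ u^2·e^(-2·u) du = -(2·u^2 + 2·u + 1)·e^(-2·u)/4, the numerator is 1/4 - 461·e^(-9/10)/800 and the denominator is 1/4.
This evaluates to P = 0.06286.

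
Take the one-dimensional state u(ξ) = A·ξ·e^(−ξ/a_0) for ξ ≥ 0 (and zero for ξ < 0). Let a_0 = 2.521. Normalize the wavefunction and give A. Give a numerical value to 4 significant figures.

We need A² ∫|f|² dξ = 1, taking the integral from 0 to ∞.
With ∫₀^∞ ξ^2 e^(−αξ) dξ = 2!/α^3, the integral (without the A² prefactor) comes out to a_0^3/4.
Setting this equal to 1 gives A² = 1/(a_0^3/4).
With a_0 = 2.521: A² = 0.24966 and A = 0.49966.

A ≈ 0.4997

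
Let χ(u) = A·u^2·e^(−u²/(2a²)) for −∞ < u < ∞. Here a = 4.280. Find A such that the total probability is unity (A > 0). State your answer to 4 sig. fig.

Require ∫ |χ|² du = 1 over the whole domain.
Carrying out the integral gives A² · 3·√(π)·a^5/4.
So A² = (3·√(π)·a^5/4)^(−1).
Substituting a = 4.280 gives A² = 0.00052378, so A = 0.022886.

A ≈ 0.02289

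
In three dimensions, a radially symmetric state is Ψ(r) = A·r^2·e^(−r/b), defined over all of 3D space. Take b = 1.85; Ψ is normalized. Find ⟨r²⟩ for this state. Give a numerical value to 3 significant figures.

⟨r²⟩ = ∫ r^2 |Ψ|² 4πr² dr over the full domain.
Using ∫₀^∞ rⁿ e^(−αr) dr = n!/αⁿ⁺¹, evaluating both integrals, ⟨r²⟩ = 14·b^2.
With b = 1.85, ⟨r^2⟩ = 47.92.

⟨r^2⟩ ≈ 47.9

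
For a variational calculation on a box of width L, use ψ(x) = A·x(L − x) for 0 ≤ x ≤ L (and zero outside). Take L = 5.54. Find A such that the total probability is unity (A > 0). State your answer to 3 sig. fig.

A ≈ 0.0758

Normalization requires ∫|ψ|² dx = 1, integrated from 0 to L.
∫|ψ|² dx = A²·(L^5/30).
With L = 5.54: A² = 0.005749 and A = 0.07582.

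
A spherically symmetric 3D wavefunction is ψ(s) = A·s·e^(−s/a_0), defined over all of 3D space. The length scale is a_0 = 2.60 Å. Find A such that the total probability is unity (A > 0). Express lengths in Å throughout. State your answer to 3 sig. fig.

Normalization requires ∫|ψ|² 4πs² ds = 1, integrated from 0 to ∞.
With ∫₀^∞ s^4 e^(−αs) ds = 4!/α^5, ∫|ψ|² 4πs² ds = A²·(3·π·a_0^5).
So A² = (3·π·a_0^5)^(−1).
Substituting a_0 = 2.60 gives A² = 0.0008930, so A = 0.02988.

A ≈ 0.0299 Å^(-5/2)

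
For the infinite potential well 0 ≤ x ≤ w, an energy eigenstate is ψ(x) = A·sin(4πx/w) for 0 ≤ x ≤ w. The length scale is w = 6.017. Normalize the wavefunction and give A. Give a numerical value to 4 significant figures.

A ≈ 0.5765

The normalization condition is ∫|ψ|² dx = 1 from 0 to w.
With ψ = A·sin(4πx/w), the integral evaluates to A²·[w/2].
Hence A² = 1/[w/2].
Substituting w = 6.017 gives A² = 0.33239, so A = 0.57653.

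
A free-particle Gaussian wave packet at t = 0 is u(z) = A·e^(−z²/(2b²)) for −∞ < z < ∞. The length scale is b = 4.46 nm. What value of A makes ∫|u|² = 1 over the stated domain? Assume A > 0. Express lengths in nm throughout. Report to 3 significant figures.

Normalization requires ∫|u|² dz = 1, integrated from −∞ to ∞.
The integral (without the A² prefactor) comes out to √(π)·b.
Plugging in b = 4.46 yields A = 0.3557.

A ≈ 0.356 nm^(-1/2)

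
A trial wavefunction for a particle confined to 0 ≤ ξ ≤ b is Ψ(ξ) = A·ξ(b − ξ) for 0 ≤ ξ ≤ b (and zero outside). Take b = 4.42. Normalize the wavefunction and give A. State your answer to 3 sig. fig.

Require ∫ |Ψ|² dξ = 1 over the whole domain.
The integral (without the A² prefactor) comes out to b^5/30.
Substituting b = 4.42 gives A² = 0.01778, so A = 0.1334.

A ≈ 0.133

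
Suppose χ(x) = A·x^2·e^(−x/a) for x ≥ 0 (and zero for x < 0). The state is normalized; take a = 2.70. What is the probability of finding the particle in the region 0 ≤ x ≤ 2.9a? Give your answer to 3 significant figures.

P ≈ 0.687

|χ|² is the probability density, so P = ∫_{0}^{2.9a} |χ|² dx.
With A² fixed by ∫|χ|² = 1, i.e. A² = (3·a^5/4)^(−1), substitute and integrate.
Let u = x/a; then A² and the length scale cancel, so P = ∫_{0}^{2.9} u^4·e^(-2·u) du ÷ ∫_{0}^{∞} u^4·e^(-2·u) du.
An antiderivative of u^4·e^(-2·u) is -(u^4/2 + u^3 + 3·u^2/2 + 3·u/2 + 3/4)·e^(-2·u); evaluating from 0 to 2.9 gives ≈ 0.51546, while the full integral is 3/4.
The result is P = 0.6873.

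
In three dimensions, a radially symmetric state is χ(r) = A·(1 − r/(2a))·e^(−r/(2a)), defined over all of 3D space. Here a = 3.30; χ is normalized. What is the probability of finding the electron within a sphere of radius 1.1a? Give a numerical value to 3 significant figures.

P ≈ 0.0387

Integrate the radial probability density 4πr²|χ|² over r ≤ 1.1a.
A² is fixed by ∫₀^∞ 4πr²|χ|² dr = 1, i.e. A² = (8·π·a^3)^(−1).
In terms of u = r/a (A², 4π and the length scale all cancel between numerator and denominator), P = [∫_{0}^{1.1} u^2·(1 - u/2)^2·e^(-u) du] / [∫_{0}^{∞} u^2·(1 - u/2)^2·e^(-u) du].
With ∫ u^2·(1 - u/2)^2·e^(-u) du = -(u^4/4 + u^2 + 2·u + 2)·e^(-u) + C, the region integral is ≈ 0.077328 and the full one is 2.
The region integral divided by the full integral gives P = 0.03866.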